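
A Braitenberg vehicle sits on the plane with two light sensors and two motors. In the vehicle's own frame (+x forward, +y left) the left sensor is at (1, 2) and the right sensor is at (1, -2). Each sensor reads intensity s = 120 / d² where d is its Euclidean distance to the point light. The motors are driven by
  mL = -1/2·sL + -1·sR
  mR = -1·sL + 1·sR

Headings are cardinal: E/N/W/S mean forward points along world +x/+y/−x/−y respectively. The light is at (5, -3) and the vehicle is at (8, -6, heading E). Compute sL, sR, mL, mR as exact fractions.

120/17 120/41 -4500/697 -2880/697

left sensor world pos  = (9, -4); dL² = 17
right sensor world pos = (9, -8); dR² = 41
sL = 120/17 = 120/17
sR = 120/41 = 120/41
mL = -1/2·sL + -1·sR = -4500/697
mR = -1·sL + 1·sR = -2880/697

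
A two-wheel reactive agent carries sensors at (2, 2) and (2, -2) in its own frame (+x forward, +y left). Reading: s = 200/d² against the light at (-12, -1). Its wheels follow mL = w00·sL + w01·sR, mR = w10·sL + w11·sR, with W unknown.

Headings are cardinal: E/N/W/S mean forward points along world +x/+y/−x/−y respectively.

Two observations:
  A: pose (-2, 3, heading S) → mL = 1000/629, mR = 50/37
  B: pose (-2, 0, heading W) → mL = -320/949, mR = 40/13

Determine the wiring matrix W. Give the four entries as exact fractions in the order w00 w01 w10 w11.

obs A: pose=(-2,3,S) → sL=50/37, sR=50/17, mL=1000/629, mR=50/37
obs B: pose=(-2,0,W) → sL=40/13, sR=200/73, mL=-320/949, mR=40/13
sensor matrix S = [[50/37, 50/17], [40/13, 200/73]]; det S = -3192000/596921
solve [mL_A; mL_B] = S·[w00; w01] and [mR_A; mR_B] = S·[w10; w11]:
  w00 = -1, w01 = 1, w10 = 1, w11 = 0

-1 1 1 0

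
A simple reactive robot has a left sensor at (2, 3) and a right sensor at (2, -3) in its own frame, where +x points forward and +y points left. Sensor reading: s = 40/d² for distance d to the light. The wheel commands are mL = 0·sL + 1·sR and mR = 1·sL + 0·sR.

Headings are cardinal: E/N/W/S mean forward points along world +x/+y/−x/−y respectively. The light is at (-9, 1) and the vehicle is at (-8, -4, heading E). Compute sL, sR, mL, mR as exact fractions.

40/13 40/73 40/73 40/13

left sensor world pos  = (-6, -1); dL² = 13
right sensor world pos = (-6, -7); dR² = 73
sL = 40/13 = 40/13
sR = 40/73 = 40/73
mL = 0·sL + 1·sR = 40/73
mR = 1·sL + 0·sR = 40/13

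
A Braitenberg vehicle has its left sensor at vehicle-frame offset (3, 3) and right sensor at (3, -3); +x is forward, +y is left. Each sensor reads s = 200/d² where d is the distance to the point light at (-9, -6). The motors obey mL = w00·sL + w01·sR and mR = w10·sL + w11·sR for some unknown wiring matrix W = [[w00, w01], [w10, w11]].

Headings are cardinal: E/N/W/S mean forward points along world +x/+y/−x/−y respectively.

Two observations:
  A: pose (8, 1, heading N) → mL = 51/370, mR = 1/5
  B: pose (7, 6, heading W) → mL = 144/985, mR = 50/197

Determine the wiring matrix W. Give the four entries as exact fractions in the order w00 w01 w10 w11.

1/2 -1/2 0 1/2

obs A: pose=(8,1,N) → sL=25/37, sR=2/5, mL=51/370, mR=1/5
obs B: pose=(7,6,W) → sL=4/5, sR=100/197, mL=144/985, mR=50/197
sensor matrix S = [[25/37, 2/5], [4/5, 100/197]]; det S = 4188/182225
solve [mL_A; mL_B] = S·[w00; w01] and [mR_A; mR_B] = S·[w10; w11]:
  w00 = 1/2, w01 = -1/2, w10 = 0, w11 = 1/2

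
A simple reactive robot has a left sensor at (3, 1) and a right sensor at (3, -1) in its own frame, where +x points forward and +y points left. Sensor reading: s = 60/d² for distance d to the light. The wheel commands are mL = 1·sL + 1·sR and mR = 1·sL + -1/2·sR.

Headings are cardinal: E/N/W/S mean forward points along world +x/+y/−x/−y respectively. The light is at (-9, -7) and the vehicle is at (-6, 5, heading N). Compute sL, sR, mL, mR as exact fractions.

left sensor world pos  = (-7, 8); dL² = 229
right sensor world pos = (-5, 8); dR² = 241
sL = 60/229 = 60/229
sR = 60/241 = 60/241
mL = 1·sL + 1·sR = 28200/55189
mR = 1·sL + -1/2·sR = 7590/55189

60/229 60/241 28200/55189 7590/55189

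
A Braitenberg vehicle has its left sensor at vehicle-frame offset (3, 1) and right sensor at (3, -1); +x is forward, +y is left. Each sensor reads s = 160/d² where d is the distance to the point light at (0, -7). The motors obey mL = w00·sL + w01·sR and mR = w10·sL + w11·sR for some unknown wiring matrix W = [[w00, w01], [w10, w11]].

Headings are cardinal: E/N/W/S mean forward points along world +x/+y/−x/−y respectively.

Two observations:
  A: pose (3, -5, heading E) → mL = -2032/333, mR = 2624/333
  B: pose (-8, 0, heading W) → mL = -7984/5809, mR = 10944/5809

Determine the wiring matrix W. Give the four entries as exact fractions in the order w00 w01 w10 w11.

obs A: pose=(3,-5,E) → sL=32/9, sR=160/37, mL=-2032/333, mR=2624/333
obs B: pose=(-8,0,W) → sL=160/157, sR=32/37, mL=-7984/5809, mR=10944/5809
sensor matrix S = [[32/9, 160/37], [160/157, 32/37]]; det S = -69632/52281
solve [mL_A; mL_B] = S·[w00; w01] and [mR_A; mR_B] = S·[w10; w11]:
  w00 = -1/2, w01 = -1, w10 = 1, w11 = 1

-1/2 -1 1 1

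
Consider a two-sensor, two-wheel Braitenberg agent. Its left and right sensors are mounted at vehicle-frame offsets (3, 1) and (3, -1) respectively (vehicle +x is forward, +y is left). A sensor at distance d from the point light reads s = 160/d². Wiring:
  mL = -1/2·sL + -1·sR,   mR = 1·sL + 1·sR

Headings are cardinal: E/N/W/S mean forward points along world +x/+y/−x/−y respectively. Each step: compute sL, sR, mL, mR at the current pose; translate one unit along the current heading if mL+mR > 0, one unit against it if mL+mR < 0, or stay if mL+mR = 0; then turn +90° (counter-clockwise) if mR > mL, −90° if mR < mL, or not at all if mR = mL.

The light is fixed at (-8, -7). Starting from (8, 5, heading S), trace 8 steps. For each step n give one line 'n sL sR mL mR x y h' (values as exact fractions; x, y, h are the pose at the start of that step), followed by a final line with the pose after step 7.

n=0: pose=(8,5,S); sL=16/37, sR=80/153; mL=-4184/5661, mR=5408/5661; mL+mR=8/37 → advance +1; mR−mL=9592/5661 → turn +1·90°
n=1: pose=(8,4,E); sL=32/101, sR=160/461; mL=-23536/46561, mR=30912/46561; mL+mR=16/101 → advance +1; mR−mL=54448/46561 → turn +1·90°
n=2: pose=(9,4,N); sL=40/113, sR=4/13; mL=-712/1469, mR=972/1469; mL+mR=20/113 → advance +1; mR−mL=1684/1469 → turn +1·90°
n=3: pose=(9,5,W); sL=160/317, sR=32/73; mL=-15984/23141, mR=21824/23141; mL+mR=80/317 → advance +1; mR−mL=37808/23141 → turn +1·90°
n=4: pose=(8,5,S); sL=16/37, sR=80/153; mL=-4184/5661, mR=5408/5661; mL+mR=8/37 → advance +1; mR−mL=9592/5661 → turn +1·90°
n=5: pose=(8,4,E); sL=32/101, sR=160/461; mL=-23536/46561, mR=30912/46561; mL+mR=16/101 → advance +1; mR−mL=54448/46561 → turn +1·90°
n=6: pose=(9,4,N); sL=40/113, sR=4/13; mL=-712/1469, mR=972/1469; mL+mR=20/113 → advance +1; mR−mL=1684/1469 → turn +1·90°
n=7: pose=(9,5,W); sL=160/317, sR=32/73; mL=-15984/23141, mR=21824/23141; mL+mR=80/317 → advance +1; mR−mL=37808/23141 → turn +1·90°

0 16/37 80/153 -4184/5661 5408/5661 8 5 S
1 32/101 160/461 -23536/46561 30912/46561 8 4 E
2 40/113 4/13 -712/1469 972/1469 9 4 N
3 160/317 32/73 -15984/23141 21824/23141 9 5 W
4 16/37 80/153 -4184/5661 5408/5661 8 5 S
5 32/101 160/461 -23536/46561 30912/46561 8 4 E
6 40/113 4/13 -712/1469 972/1469 9 4 N
7 160/317 32/73 -15984/23141 21824/23141 9 5 W
final 8 5 S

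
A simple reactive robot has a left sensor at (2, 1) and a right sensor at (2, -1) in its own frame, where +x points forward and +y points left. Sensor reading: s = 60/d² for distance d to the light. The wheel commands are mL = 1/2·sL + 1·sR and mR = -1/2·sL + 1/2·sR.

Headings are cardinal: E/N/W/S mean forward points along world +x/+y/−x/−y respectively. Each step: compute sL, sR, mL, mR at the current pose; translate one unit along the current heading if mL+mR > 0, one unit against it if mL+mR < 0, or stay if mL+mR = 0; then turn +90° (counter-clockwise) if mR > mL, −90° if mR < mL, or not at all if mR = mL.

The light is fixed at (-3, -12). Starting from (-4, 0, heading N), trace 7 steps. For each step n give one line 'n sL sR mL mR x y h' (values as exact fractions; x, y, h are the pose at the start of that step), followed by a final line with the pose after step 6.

0 3/10 15/49 447/980 3/980 -4 0 N
1 60/197 12/29 3234/5713 312/5713 -4 1 E
2 30/61 30/61 45/61 0 -3 1 S
3 12/25 60/173 2538/4325 -288/4325 -3 0 W
4 3/10 15/49 447/980 3/980 -4 0 N
5 60/197 12/29 3234/5713 312/5713 -4 1 E
6 30/61 30/61 45/61 0 -3 1 S
final -3 0 W

n=0: pose=(-4,0,N); sL=3/10, sR=15/49; mL=447/980, mR=3/980; mL+mR=45/98 → advance +1; mR−mL=-111/245 → turn -1·90°
n=1: pose=(-4,1,E); sL=60/197, sR=12/29; mL=3234/5713, mR=312/5713; mL+mR=18/29 → advance +1; mR−mL=-2922/5713 → turn -1·90°
n=2: pose=(-3,1,S); sL=30/61, sR=30/61; mL=45/61, mR=0; mL+mR=45/61 → advance +1; mR−mL=-45/61 → turn -1·90°
n=3: pose=(-3,0,W); sL=12/25, sR=60/173; mL=2538/4325, mR=-288/4325; mL+mR=90/173 → advance +1; mR−mL=-2826/4325 → turn -1·90°
n=4: pose=(-4,0,N); sL=3/10, sR=15/49; mL=447/980, mR=3/980; mL+mR=45/98 → advance +1; mR−mL=-111/245 → turn -1·90°
n=5: pose=(-4,1,E); sL=60/197, sR=12/29; mL=3234/5713, mR=312/5713; mL+mR=18/29 → advance +1; mR−mL=-2922/5713 → turn -1·90°
n=6: pose=(-3,1,S); sL=30/61, sR=30/61; mL=45/61, mR=0; mL+mR=45/61 → advance +1; mR−mL=-45/61 → turn -1·90°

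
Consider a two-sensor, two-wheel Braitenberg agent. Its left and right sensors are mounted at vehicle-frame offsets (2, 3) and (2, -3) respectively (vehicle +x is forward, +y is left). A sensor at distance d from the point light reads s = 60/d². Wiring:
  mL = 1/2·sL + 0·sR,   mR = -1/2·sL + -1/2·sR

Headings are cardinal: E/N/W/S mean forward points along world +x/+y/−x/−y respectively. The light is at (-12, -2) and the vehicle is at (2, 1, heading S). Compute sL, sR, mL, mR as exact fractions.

6/29 30/61 3/29 -618/1769

left sensor world pos  = (5, -1); dL² = 290
right sensor world pos = (-1, -1); dR² = 122
sL = 60/290 = 6/29
sR = 60/122 = 30/61
mL = 1/2·sL + 0·sR = 3/29
mR = -1/2·sL + -1/2·sR = -618/1769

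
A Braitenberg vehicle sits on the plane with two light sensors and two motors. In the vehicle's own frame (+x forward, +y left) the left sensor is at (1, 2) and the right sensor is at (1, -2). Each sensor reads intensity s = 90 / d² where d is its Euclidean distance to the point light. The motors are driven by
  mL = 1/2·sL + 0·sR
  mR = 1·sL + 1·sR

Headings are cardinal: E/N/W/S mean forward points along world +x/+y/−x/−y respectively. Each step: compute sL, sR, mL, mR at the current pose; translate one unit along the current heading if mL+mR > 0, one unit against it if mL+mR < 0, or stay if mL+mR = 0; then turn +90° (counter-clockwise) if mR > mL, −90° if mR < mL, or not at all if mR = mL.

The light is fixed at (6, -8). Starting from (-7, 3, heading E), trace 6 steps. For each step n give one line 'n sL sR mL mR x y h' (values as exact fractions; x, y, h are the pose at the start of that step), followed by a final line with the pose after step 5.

n=0: pose=(-7,3,E); sL=90/313, sR=2/5; mL=45/313, mR=1076/1565; mL+mR=1301/1565 → advance +1; mR−mL=851/1565 → turn +1·90°
n=1: pose=(-6,3,N); sL=9/34, sR=45/122; mL=9/68, mR=657/1037; mL+mR=3177/4148 → advance +1; mR−mL=2079/4148 → turn +1·90°
n=2: pose=(-6,4,W); sL=90/269, sR=18/73; mL=45/269, mR=11412/19637; mL+mR=14697/19637 → advance +1; mR−mL=8127/19637 → turn +1·90°
n=3: pose=(-7,4,S); sL=45/121, sR=45/173; mL=45/242, mR=13230/20933; mL+mR=34245/41866 → advance +1; mR−mL=18675/41866 → turn +1·90°
n=4: pose=(-7,3,E); sL=90/313, sR=2/5; mL=45/313, mR=1076/1565; mL+mR=1301/1565 → advance +1; mR−mL=851/1565 → turn +1·90°
n=5: pose=(-6,3,N); sL=9/34, sR=45/122; mL=9/68, mR=657/1037; mL+mR=3177/4148 → advance +1; mR−mL=2079/4148 → turn +1·90°

0 90/313 2/5 45/313 1076/1565 -7 3 E
1 9/34 45/122 9/68 657/1037 -6 3 N
2 90/269 18/73 45/269 11412/19637 -6 4 W
3 45/121 45/173 45/242 13230/20933 -7 4 S
4 90/313 2/5 45/313 1076/1565 -7 3 E
5 9/34 45/122 9/68 657/1037 -6 3 N
final -6 4 W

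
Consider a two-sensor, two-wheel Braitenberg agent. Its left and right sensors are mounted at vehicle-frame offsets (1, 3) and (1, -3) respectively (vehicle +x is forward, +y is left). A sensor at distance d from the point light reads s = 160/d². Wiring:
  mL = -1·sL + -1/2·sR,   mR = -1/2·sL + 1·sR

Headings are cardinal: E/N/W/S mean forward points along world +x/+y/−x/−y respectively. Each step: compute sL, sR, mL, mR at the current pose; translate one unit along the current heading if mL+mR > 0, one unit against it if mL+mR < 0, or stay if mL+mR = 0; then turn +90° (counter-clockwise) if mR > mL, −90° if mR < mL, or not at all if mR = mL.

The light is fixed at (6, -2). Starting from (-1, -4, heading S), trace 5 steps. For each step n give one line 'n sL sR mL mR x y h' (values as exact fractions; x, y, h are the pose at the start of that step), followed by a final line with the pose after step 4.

n=0: pose=(-1,-4,S); sL=32/5, sR=160/109; mL=-3888/545, mR=-944/545; mL+mR=-4832/545 → advance -1; mR−mL=2944/545 → turn +1·90°
n=1: pose=(-1,-3,E); sL=4, sR=40/13; mL=-72/13, mR=14/13; mL+mR=-58/13 → advance -1; mR−mL=86/13 → turn +1·90°
n=2: pose=(-2,-3,N); sL=160/121, sR=32/5; mL=-2736/605, mR=3472/605; mL+mR=736/605 → advance +1; mR−mL=6208/605 → turn +1·90°
n=3: pose=(-2,-2,W); sL=16/9, sR=16/9; mL=-8/3, mR=8/9; mL+mR=-16/9 → advance -1; mR−mL=32/9 → turn +1·90°
n=4: pose=(-1,-2,S); sL=160/17, sR=160/101; mL=-17520/1717, mR=-5360/1717; mL+mR=-22880/1717 → advance -1; mR−mL=12160/1717 → turn +1·90°

0 32/5 160/109 -3888/545 -944/545 -1 -4 S
1 4 40/13 -72/13 14/13 -1 -3 E
2 160/121 32/5 -2736/605 3472/605 -2 -3 N
3 16/9 16/9 -8/3 8/9 -2 -2 W
4 160/17 160/101 -17520/1717 -5360/1717 -1 -2 S
final -1 -1 E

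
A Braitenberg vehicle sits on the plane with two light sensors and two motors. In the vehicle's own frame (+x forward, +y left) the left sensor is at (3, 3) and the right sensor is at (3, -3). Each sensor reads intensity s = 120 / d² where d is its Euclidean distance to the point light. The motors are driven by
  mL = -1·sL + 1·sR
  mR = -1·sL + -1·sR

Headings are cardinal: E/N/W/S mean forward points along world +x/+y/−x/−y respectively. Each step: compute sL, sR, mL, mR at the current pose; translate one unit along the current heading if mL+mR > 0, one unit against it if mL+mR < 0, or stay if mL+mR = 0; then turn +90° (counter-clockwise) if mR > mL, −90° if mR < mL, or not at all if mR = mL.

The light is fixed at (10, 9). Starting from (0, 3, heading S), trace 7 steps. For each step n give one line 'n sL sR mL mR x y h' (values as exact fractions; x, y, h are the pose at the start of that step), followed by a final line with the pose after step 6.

n=0: pose=(0,3,S); sL=12/13, sR=12/25; mL=-144/325, mR=-456/325; mL+mR=-24/13 → advance -1; mR−mL=-24/25 → turn -1·90°
n=1: pose=(0,4,W); sL=120/233, sR=120/173; mL=7200/40309, mR=-48720/40309; mL+mR=-240/233 → advance -1; mR−mL=-240/173 → turn -1·90°
n=2: pose=(1,4,N); sL=30/37, sR=3; mL=81/37, mR=-141/37; mL+mR=-60/37 → advance -1; mR−mL=-6 → turn -1·90°
n=3: pose=(1,3,E); sL=8/3, sR=40/39; mL=-64/39, mR=-48/13; mL+mR=-16/3 → advance -1; mR−mL=-80/39 → turn -1·90°
n=4: pose=(0,3,S); sL=12/13, sR=12/25; mL=-144/325, mR=-456/325; mL+mR=-24/13 → advance -1; mR−mL=-24/25 → turn -1·90°
n=5: pose=(0,4,W); sL=120/233, sR=120/173; mL=7200/40309, mR=-48720/40309; mL+mR=-240/233 → advance -1; mR−mL=-240/173 → turn -1·90°
n=6: pose=(1,4,N); sL=30/37, sR=3; mL=81/37, mR=-141/37; mL+mR=-60/37 → advance -1; mR−mL=-6 → turn -1·90°

0 12/13 12/25 -144/325 -456/325 0 3 S
1 120/233 120/173 7200/40309 -48720/40309 0 4 W
2 30/37 3 81/37 -141/37 1 4 N
3 8/3 40/39 -64/39 -48/13 1 3 E
4 12/13 12/25 -144/325 -456/325 0 3 S
5 120/233 120/173 7200/40309 -48720/40309 0 4 W
6 30/37 3 81/37 -141/37 1 4 N
final 1 3 E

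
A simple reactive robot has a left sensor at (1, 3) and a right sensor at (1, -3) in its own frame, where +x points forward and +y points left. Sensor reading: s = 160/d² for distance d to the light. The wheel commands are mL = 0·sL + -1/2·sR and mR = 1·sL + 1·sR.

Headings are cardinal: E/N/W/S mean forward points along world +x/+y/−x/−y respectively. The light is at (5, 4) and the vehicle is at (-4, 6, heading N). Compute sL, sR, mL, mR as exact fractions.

left sensor world pos  = (-7, 7); dL² = 153
right sensor world pos = (-1, 7); dR² = 45
sL = 160/153 = 160/153
sR = 160/45 = 32/9
mL = 0·sL + -1/2·sR = -16/9
mR = 1·sL + 1·sR = 704/153

160/153 32/9 -16/9 704/153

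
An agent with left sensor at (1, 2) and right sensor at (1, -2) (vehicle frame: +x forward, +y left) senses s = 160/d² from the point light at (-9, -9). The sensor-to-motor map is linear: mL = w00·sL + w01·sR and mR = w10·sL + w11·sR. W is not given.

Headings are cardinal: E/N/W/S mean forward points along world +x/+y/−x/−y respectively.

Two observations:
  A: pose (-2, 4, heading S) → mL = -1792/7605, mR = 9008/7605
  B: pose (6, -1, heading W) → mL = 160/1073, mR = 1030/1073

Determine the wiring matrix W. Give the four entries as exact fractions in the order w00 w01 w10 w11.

1 -1 1 1/2

obs A: pose=(-2,4,S) → sL=32/45, sR=160/169, mL=-1792/7605, mR=9008/7605
obs B: pose=(6,-1,W) → sL=20/29, sR=20/37, mL=160/1073, mR=1030/1073
sensor matrix S = [[32/45, 160/169], [20/29, 20/37]]; det S = -438272/1632033
solve [mL_A; mL_B] = S·[w00; w01] and [mR_A; mR_B] = S·[w10; w11]:
  w00 = 1, w01 = -1, w10 = 1, w11 = 1/2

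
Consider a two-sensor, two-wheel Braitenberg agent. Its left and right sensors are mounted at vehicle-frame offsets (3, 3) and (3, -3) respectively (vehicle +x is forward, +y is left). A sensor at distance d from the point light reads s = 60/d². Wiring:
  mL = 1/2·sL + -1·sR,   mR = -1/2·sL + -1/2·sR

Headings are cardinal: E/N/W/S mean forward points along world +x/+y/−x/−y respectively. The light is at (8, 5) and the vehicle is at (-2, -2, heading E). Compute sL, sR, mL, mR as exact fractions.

12/13 60/149 114/1937 -1284/1937

left sensor world pos  = (1, 1); dL² = 65
right sensor world pos = (1, -5); dR² = 149
sL = 60/65 = 12/13
sR = 60/149 = 60/149
mL = 1/2·sL + -1·sR = 114/1937
mR = -1/2·sL + -1/2·sR = -1284/1937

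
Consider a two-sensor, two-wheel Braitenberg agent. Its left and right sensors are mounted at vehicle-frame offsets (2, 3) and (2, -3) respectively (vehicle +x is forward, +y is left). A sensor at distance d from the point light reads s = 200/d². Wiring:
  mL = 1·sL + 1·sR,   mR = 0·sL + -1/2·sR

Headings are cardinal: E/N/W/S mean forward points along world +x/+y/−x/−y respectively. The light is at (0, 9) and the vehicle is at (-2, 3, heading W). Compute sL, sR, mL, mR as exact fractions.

200/97 8 976/97 -4

left sensor world pos  = (-4, 0); dL² = 97
right sensor world pos = (-4, 6); dR² = 25
sL = 200/97 = 200/97
sR = 200/25 = 8
mL = 1·sL + 1·sR = 976/97
mR = 0·sL + -1/2·sR = -4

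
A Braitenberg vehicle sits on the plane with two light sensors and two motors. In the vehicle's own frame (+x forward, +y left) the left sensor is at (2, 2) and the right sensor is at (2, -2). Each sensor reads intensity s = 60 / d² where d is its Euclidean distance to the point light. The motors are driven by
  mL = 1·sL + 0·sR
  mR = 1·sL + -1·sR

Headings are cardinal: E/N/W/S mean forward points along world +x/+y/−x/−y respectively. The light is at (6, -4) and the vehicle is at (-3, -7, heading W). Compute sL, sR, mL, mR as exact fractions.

left sensor world pos  = (-5, -9); dL² = 146
right sensor world pos = (-5, -5); dR² = 122
sL = 60/146 = 30/73
sR = 60/122 = 30/61
mL = 1·sL + 0·sR = 30/73
mR = 1·sL + -1·sR = -360/4453

30/73 30/61 30/73 -360/4453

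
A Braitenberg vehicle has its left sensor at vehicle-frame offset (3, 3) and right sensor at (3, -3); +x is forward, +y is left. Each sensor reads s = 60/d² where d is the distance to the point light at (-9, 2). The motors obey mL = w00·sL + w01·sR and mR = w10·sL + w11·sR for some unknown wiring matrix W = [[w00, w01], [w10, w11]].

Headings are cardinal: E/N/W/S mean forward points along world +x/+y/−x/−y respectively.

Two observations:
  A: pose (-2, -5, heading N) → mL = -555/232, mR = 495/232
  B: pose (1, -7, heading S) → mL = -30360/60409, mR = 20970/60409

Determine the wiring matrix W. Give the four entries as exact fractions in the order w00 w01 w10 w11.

-1 -1 1 1/2

obs A: pose=(-2,-5,N) → sL=15/8, sR=15/29, mL=-555/232, mR=495/232
obs B: pose=(1,-7,S) → sL=60/313, sR=60/193, mL=-30360/60409, mR=20970/60409
sensor matrix S = [[15/8, 15/29], [60/313, 60/193]]; det S = 1694925/3503722
solve [mL_A; mL_B] = S·[w00; w01] and [mR_A; mR_B] = S·[w10; w11]:
  w00 = -1, w01 = -1, w10 = 1, w11 = 1/2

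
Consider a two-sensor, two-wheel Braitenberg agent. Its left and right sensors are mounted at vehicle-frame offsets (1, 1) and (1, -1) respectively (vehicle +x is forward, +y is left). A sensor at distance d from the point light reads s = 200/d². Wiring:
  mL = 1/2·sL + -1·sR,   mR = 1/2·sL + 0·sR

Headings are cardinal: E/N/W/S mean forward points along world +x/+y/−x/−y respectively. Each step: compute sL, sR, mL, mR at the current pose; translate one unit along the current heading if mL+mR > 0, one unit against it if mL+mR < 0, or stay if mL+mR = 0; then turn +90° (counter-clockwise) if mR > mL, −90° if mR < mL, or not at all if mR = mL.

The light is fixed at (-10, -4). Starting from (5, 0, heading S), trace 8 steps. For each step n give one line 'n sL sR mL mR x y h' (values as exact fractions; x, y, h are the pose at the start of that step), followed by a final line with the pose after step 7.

0 40/53 40/41 -1300/2173 20/53 5 0 S
1 50/73 25/34 -975/2482 25/73 5 1 E
2 40/41 200/261 -2980/10701 20/41 4 1 N
3 100/97 100/109 -4250/10573 50/97 4 2 W
4 200/221 200/169 -2100/2873 100/221 3 2 S
5 10/13 25/29 -180/377 5/13 3 3 E
6 40/37 200/233 -2740/8621 20/37 2 3 N
7 20/17 100/101 -690/1717 10/17 2 4 W
final 1 4 S

n=0: pose=(5,0,S); sL=40/53, sR=40/41; mL=-1300/2173, mR=20/53; mL+mR=-480/2173 → advance -1; mR−mL=40/41 → turn +1·90°
n=1: pose=(5,1,E); sL=50/73, sR=25/34; mL=-975/2482, mR=25/73; mL+mR=-125/2482 → advance -1; mR−mL=25/34 → turn +1·90°
n=2: pose=(4,1,N); sL=40/41, sR=200/261; mL=-2980/10701, mR=20/41; mL+mR=2240/10701 → advance +1; mR−mL=200/261 → turn +1·90°
n=3: pose=(4,2,W); sL=100/97, sR=100/109; mL=-4250/10573, mR=50/97; mL+mR=1200/10573 → advance +1; mR−mL=100/109 → turn +1·90°
n=4: pose=(3,2,S); sL=200/221, sR=200/169; mL=-2100/2873, mR=100/221; mL+mR=-800/2873 → advance -1; mR−mL=200/169 → turn +1·90°
n=5: pose=(3,3,E); sL=10/13, sR=25/29; mL=-180/377, mR=5/13; mL+mR=-35/377 → advance -1; mR−mL=25/29 → turn +1·90°
n=6: pose=(2,3,N); sL=40/37, sR=200/233; mL=-2740/8621, mR=20/37; mL+mR=1920/8621 → advance +1; mR−mL=200/233 → turn +1·90°
n=7: pose=(2,4,W); sL=20/17, sR=100/101; mL=-690/1717, mR=10/17; mL+mR=320/1717 → advance +1; mR−mL=100/101 → turn +1·90°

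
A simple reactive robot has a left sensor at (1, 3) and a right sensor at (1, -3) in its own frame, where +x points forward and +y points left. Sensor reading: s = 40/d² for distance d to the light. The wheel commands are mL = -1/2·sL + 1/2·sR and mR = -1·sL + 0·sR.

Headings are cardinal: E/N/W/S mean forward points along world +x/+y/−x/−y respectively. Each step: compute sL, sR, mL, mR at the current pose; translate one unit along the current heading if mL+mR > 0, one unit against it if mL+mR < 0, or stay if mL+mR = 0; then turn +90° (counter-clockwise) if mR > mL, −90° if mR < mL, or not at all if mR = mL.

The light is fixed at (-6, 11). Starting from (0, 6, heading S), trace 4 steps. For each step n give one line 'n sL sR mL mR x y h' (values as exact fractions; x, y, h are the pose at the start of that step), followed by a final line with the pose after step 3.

0 40/117 8/9 32/117 -40/117 0 6 S
1 20/37 20/13 240/481 -20/37 0 7 W
2 8/5 40/109 -336/545 -8/5 1 7 N
3 10/17 5/16 -75/544 -10/17 1 6 E
final 0 6 S

n=0: pose=(0,6,S); sL=40/117, sR=8/9; mL=32/117, mR=-40/117; mL+mR=-8/117 → advance -1; mR−mL=-8/13 → turn -1·90°
n=1: pose=(0,7,W); sL=20/37, sR=20/13; mL=240/481, mR=-20/37; mL+mR=-20/481 → advance -1; mR−mL=-500/481 → turn -1·90°
n=2: pose=(1,7,N); sL=8/5, sR=40/109; mL=-336/545, mR=-8/5; mL+mR=-1208/545 → advance -1; mR−mL=-536/545 → turn -1·90°
n=3: pose=(1,6,E); sL=10/17, sR=5/16; mL=-75/544, mR=-10/17; mL+mR=-395/544 → advance -1; mR−mL=-245/544 → turn -1·90°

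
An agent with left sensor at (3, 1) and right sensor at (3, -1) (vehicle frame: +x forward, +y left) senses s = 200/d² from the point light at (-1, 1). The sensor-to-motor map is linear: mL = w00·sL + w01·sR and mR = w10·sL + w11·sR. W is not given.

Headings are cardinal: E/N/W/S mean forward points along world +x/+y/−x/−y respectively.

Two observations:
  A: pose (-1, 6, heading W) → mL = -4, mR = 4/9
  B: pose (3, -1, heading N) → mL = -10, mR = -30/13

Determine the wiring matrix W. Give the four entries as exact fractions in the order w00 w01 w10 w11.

obs A: pose=(-1,6,W) → sL=8, sR=40/9, mL=-4, mR=4/9
obs B: pose=(3,-1,N) → sL=20, sR=100/13, mL=-10, mR=-30/13
sensor matrix S = [[8, 40/9], [20, 100/13]]; det S = -3200/117
solve [mL_A; mL_B] = S·[w00; w01] and [mR_A; mR_B] = S·[w10; w11]:
  w00 = -1/2, w01 = 0, w10 = -1/2, w11 = 1

-1/2 0 -1/2 1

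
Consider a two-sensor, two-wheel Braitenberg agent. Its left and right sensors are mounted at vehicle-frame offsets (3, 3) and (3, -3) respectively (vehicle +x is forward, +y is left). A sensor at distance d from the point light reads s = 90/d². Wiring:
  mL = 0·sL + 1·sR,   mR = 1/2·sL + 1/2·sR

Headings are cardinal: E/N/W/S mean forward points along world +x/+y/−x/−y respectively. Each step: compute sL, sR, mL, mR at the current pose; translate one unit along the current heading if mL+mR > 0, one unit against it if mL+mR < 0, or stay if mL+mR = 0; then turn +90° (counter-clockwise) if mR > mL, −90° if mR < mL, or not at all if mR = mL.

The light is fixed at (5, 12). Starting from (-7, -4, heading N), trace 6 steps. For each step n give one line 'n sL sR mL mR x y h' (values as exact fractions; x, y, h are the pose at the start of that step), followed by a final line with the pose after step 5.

0 45/197 9/25 9/25 1449/4925 -7 -4 N
1 2/5 2/9 2/9 14/45 -7 -3 E
2 9/34 45/104 45/104 1233/3536 -6 -3 N
3 18/37 90/353 90/353 4842/13061 -6 -2 E
4 9/29 9/17 9/17 207/493 -5 -2 N
5 90/149 18/61 18/61 4086/9089 -5 -1 E
final -4 -1 N

n=0: pose=(-7,-4,N); sL=45/197, sR=9/25; mL=9/25, mR=1449/4925; mL+mR=3222/4925 → advance +1; mR−mL=-324/4925 → turn -1·90°
n=1: pose=(-7,-3,E); sL=2/5, sR=2/9; mL=2/9, mR=14/45; mL+mR=8/15 → advance +1; mR−mL=4/45 → turn +1·90°
n=2: pose=(-6,-3,N); sL=9/34, sR=45/104; mL=45/104, mR=1233/3536; mL+mR=2763/3536 → advance +1; mR−mL=-297/3536 → turn -1·90°
n=3: pose=(-6,-2,E); sL=18/37, sR=90/353; mL=90/353, mR=4842/13061; mL+mR=8172/13061 → advance +1; mR−mL=1512/13061 → turn +1·90°
n=4: pose=(-5,-2,N); sL=9/29, sR=9/17; mL=9/17, mR=207/493; mL+mR=468/493 → advance +1; mR−mL=-54/493 → turn -1·90°
n=5: pose=(-5,-1,E); sL=90/149, sR=18/61; mL=18/61, mR=4086/9089; mL+mR=6768/9089 → advance +1; mR−mL=1404/9089 → turn +1·90°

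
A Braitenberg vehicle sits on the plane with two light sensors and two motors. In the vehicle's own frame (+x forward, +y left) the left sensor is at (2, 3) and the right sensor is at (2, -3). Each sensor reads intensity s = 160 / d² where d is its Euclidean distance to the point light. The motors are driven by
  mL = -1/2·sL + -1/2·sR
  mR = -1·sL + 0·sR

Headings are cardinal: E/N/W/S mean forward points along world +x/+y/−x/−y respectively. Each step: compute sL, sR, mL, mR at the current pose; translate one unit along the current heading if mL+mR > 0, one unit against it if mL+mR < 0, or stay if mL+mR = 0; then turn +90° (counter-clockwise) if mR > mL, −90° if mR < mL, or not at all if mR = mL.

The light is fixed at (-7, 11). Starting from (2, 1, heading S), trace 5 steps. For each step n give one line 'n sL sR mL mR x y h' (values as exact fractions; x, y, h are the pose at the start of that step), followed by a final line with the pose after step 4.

n=0: pose=(2,1,S); sL=5/9, sR=8/9; mL=-13/18, mR=-5/9; mL+mR=-23/18 → advance -1; mR−mL=1/6 → turn +1·90°
n=1: pose=(2,2,E); sL=160/157, sR=32/53; mL=-6752/8321, mR=-160/157; mL+mR=-15232/8321 → advance -1; mR−mL=-1728/8321 → turn -1·90°
n=2: pose=(1,2,S); sL=80/121, sR=80/73; mL=-7760/8833, mR=-80/121; mL+mR=-13600/8833 → advance -1; mR−mL=1920/8833 → turn +1·90°
n=3: pose=(1,3,E); sL=32/25, sR=160/221; mL=-5536/5525, mR=-32/25; mL+mR=-12608/5525 → advance -1; mR−mL=-1536/5525 → turn -1·90°
n=4: pose=(0,3,S); sL=4/5, sR=40/29; mL=-158/145, mR=-4/5; mL+mR=-274/145 → advance -1; mR−mL=42/145 → turn +1·90°

0 5/9 8/9 -13/18 -5/9 2 1 S
1 160/157 32/53 -6752/8321 -160/157 2 2 E
2 80/121 80/73 -7760/8833 -80/121 1 2 S
3 32/25 160/221 -5536/5525 -32/25 1 3 E
4 4/5 40/29 -158/145 -4/5 0 3 S
final 0 4 E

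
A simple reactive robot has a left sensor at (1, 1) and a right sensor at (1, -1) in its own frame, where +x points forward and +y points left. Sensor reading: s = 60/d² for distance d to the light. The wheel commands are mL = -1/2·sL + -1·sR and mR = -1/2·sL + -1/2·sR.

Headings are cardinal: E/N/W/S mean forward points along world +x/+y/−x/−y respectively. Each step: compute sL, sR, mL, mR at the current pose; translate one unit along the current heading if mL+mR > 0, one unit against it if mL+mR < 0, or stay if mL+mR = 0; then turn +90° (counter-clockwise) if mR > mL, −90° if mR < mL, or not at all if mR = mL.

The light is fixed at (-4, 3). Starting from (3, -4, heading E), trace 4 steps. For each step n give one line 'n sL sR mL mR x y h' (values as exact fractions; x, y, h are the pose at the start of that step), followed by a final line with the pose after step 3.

n=0: pose=(3,-4,E); sL=3/5, sR=15/32; mL=-123/160, mR=-171/320; mL+mR=-417/320 → advance -1; mR−mL=15/64 → turn +1·90°
n=1: pose=(2,-4,N); sL=60/61, sR=12/17; mL=-1242/1037, mR=-876/1037; mL+mR=-2118/1037 → advance -1; mR−mL=6/17 → turn +1·90°
n=2: pose=(2,-5,W); sL=30/53, sR=30/37; mL=-2145/1961, mR=-1350/1961; mL+mR=-3495/1961 → advance -1; mR−mL=15/37 → turn +1·90°
n=3: pose=(3,-5,S); sL=12/29, sR=20/39; mL=-814/1131, mR=-524/1131; mL+mR=-446/377 → advance -1; mR−mL=10/39 → turn +1·90°

0 3/5 15/32 -123/160 -171/320 3 -4 E
1 60/61 12/17 -1242/1037 -876/1037 2 -4 N
2 30/53 30/37 -2145/1961 -1350/1961 2 -5 W
3 12/29 20/39 -814/1131 -524/1131 3 -5 S
final 3 -4 E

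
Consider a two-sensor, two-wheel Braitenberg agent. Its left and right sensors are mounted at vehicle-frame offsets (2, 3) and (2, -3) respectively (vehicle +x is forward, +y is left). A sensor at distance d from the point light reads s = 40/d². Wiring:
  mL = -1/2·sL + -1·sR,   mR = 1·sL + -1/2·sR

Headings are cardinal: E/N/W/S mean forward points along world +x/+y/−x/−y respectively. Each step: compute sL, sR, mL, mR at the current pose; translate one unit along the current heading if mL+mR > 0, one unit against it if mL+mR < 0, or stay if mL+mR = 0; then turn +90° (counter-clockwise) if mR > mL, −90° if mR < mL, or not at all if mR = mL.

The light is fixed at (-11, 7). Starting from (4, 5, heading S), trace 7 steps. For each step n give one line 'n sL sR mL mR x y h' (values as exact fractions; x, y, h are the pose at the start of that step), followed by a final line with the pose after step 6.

n=0: pose=(4,5,S); sL=2/17, sR=1/4; mL=-21/68, mR=-1/136; mL+mR=-43/136 → advance -1; mR−mL=41/136 → turn +1·90°
n=1: pose=(4,6,E); sL=40/293, sR=8/61; mL=-3564/17873, mR=1268/17873; mL+mR=-2296/17873 → advance -1; mR−mL=4832/17873 → turn +1·90°
n=2: pose=(3,6,N); sL=20/61, sR=4/29; mL=-534/1769, mR=458/1769; mL+mR=-76/1769 → advance -1; mR−mL=992/1769 → turn +1·90°
n=3: pose=(3,5,W); sL=40/169, sR=8/29; mL=-1932/4901, mR=484/4901; mL+mR=-1448/4901 → advance -1; mR−mL=2416/4901 → turn +1·90°
n=4: pose=(4,5,S); sL=2/17, sR=1/4; mL=-21/68, mR=-1/136; mL+mR=-43/136 → advance -1; mR−mL=41/136 → turn +1·90°
n=5: pose=(4,6,E); sL=40/293, sR=8/61; mL=-3564/17873, mR=1268/17873; mL+mR=-2296/17873 → advance -1; mR−mL=4832/17873 → turn +1·90°
n=6: pose=(3,6,N); sL=20/61, sR=4/29; mL=-534/1769, mR=458/1769; mL+mR=-76/1769 → advance -1; mR−mL=992/1769 → turn +1·90°

0 2/17 1/4 -21/68 -1/136 4 5 S
1 40/293 8/61 -3564/17873 1268/17873 4 6 E
2 20/61 4/29 -534/1769 458/1769 3 6 N
3 40/169 8/29 -1932/4901 484/4901 3 5 W
4 2/17 1/4 -21/68 -1/136 4 5 S
5 40/293 8/61 -3564/17873 1268/17873 4 6 E
6 20/61 4/29 -534/1769 458/1769 3 6 N
final 3 5 W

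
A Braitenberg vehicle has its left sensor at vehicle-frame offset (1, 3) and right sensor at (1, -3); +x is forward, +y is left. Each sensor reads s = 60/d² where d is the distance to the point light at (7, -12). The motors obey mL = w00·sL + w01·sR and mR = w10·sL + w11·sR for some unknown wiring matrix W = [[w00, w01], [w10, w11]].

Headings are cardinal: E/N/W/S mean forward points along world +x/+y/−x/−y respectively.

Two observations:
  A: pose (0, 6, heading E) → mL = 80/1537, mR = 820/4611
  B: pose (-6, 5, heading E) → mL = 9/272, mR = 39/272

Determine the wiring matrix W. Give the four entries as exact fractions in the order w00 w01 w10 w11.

-1/2 1/2 1/2 1/2

obs A: pose=(0,6,E) → sL=20/159, sR=20/87, mL=80/1537, mR=820/4611
obs B: pose=(-6,5,E) → sL=15/136, sR=3/17, mL=9/272, mR=39/272
sensor matrix S = [[20/159, 20/87], [15/136, 3/17]]; det S = -165/52258
solve [mL_A; mL_B] = S·[w00; w01] and [mR_A; mR_B] = S·[w10; w11]:
  w00 = -1/2, w01 = 1/2, w10 = 1/2, w11 = 1/2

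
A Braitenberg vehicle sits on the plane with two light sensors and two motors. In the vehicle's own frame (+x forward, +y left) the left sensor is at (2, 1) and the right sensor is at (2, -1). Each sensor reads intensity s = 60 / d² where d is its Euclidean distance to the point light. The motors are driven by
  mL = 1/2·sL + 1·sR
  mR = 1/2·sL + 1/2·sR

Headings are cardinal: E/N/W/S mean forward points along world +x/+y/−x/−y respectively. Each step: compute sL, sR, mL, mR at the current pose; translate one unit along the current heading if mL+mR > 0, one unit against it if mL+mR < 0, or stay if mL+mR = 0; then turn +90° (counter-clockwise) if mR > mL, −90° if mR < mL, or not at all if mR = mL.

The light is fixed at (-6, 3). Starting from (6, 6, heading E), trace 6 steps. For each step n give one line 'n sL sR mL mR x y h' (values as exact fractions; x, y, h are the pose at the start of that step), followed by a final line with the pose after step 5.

0 15/53 3/10 117/265 309/1060 6 6 E
1 60/197 12/29 3234/5713 2052/5713 7 6 S
2 30/61 6/13 561/793 378/793 7 5 W
3 60/137 12/37 2754/5069 1932/5069 6 5 N
4 15/53 3/10 117/265 309/1060 6 6 E
5 60/197 12/29 3234/5713 2052/5713 7 6 S
final 7 5 W

n=0: pose=(6,6,E); sL=15/53, sR=3/10; mL=117/265, mR=309/1060; mL+mR=777/1060 → advance +1; mR−mL=-3/20 → turn -1·90°
n=1: pose=(7,6,S); sL=60/197, sR=12/29; mL=3234/5713, mR=2052/5713; mL+mR=5286/5713 → advance +1; mR−mL=-6/29 → turn -1·90°
n=2: pose=(7,5,W); sL=30/61, sR=6/13; mL=561/793, mR=378/793; mL+mR=939/793 → advance +1; mR−mL=-3/13 → turn -1·90°
n=3: pose=(6,5,N); sL=60/137, sR=12/37; mL=2754/5069, mR=1932/5069; mL+mR=4686/5069 → advance +1; mR−mL=-6/37 → turn -1·90°
n=4: pose=(6,6,E); sL=15/53, sR=3/10; mL=117/265, mR=309/1060; mL+mR=777/1060 → advance +1; mR−mL=-3/20 → turn -1·90°
n=5: pose=(7,6,S); sL=60/197, sR=12/29; mL=3234/5713, mR=2052/5713; mL+mR=5286/5713 → advance +1; mR−mL=-6/29 → turn -1·90°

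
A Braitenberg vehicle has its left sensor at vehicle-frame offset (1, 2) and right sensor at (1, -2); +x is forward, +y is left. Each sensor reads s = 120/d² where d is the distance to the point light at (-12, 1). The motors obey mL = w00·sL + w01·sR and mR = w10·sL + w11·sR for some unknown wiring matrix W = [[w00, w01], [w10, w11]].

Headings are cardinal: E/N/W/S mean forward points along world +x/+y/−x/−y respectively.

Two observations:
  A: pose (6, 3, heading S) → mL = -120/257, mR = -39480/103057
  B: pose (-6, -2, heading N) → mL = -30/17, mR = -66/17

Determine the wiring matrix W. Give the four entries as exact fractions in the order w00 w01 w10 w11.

0 -1 -1/2 -1/2

obs A: pose=(6,3,S) → sL=120/401, sR=120/257, mL=-120/257, mR=-39480/103057
obs B: pose=(-6,-2,N) → sL=6, sR=30/17, mL=-30/17, mR=-66/17
sensor matrix S = [[120/401, 120/257], [6, 30/17]]; det S = -3983040/1751969
solve [mL_A; mL_B] = S·[w00; w01] and [mR_A; mR_B] = S·[w10; w11]:
  w00 = 0, w01 = -1, w10 = -1/2, w11 = -1/2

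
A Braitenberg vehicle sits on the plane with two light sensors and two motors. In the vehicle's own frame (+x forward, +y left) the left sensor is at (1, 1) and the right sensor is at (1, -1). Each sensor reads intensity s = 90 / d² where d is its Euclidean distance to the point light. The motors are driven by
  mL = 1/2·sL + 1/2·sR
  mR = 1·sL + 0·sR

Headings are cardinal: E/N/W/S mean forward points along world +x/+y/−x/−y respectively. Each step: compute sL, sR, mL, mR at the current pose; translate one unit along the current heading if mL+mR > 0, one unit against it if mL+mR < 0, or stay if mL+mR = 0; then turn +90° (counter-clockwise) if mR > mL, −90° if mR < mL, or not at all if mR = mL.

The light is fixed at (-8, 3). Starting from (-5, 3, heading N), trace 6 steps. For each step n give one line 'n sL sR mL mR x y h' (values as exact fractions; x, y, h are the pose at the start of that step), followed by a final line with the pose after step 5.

n=0: pose=(-5,3,N); sL=18, sR=90/17; mL=198/17, mR=18; mL+mR=504/17 → advance +1; mR−mL=108/17 → turn +1·90°
n=1: pose=(-5,4,W); sL=45/2, sR=45/4; mL=135/8, mR=45/2; mL+mR=315/8 → advance +1; mR−mL=45/8 → turn +1·90°
n=2: pose=(-6,4,S); sL=10, sR=90; mL=50, mR=10; mL+mR=60 → advance +1; mR−mL=-40 → turn -1·90°
n=3: pose=(-6,3,W); sL=45, sR=45; mL=45, mR=45; mL+mR=90 → advance +1; mR−mL=0 → turn +0·90°
n=4: pose=(-7,3,W); sL=90, sR=90; mL=90, mR=90; mL+mR=180 → advance +1; mR−mL=0 → turn +0·90°
n=5: pose=(-8,3,W); sL=45, sR=45; mL=45, mR=45; mL+mR=90 → advance +1; mR−mL=0 → turn +0·90°

0 18 90/17 198/17 18 -5 3 N
1 45/2 45/4 135/8 45/2 -5 4 W
2 10 90 50 10 -6 4 S
3 45 45 45 45 -6 3 W
4 90 90 90 90 -7 3 W
5 45 45 45 45 -8 3 W
final -9 3 W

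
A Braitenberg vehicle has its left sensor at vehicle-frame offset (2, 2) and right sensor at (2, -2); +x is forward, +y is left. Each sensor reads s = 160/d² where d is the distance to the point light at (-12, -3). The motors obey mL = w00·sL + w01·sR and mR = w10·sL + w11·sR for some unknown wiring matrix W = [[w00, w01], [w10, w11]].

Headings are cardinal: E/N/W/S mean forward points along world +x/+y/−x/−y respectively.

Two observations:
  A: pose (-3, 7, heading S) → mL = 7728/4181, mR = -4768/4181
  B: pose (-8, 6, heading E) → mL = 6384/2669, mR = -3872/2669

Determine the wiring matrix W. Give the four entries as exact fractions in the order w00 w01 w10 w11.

1/2 1 -1/2 -1/2

obs A: pose=(-3,7,S) → sL=32/37, sR=160/113, mL=7728/4181, mR=-4768/4181
obs B: pose=(-8,6,E) → sL=160/157, sR=32/17, mL=6384/2669, mR=-3872/2669
sensor matrix S = [[32/37, 160/113], [160/157, 32/17]]; det S = 2064384/11159089
solve [mL_A; mL_B] = S·[w00; w01] and [mR_A; mR_B] = S·[w10; w11]:
  w00 = 1/2, w01 = 1, w10 = -1/2, w11 = -1/2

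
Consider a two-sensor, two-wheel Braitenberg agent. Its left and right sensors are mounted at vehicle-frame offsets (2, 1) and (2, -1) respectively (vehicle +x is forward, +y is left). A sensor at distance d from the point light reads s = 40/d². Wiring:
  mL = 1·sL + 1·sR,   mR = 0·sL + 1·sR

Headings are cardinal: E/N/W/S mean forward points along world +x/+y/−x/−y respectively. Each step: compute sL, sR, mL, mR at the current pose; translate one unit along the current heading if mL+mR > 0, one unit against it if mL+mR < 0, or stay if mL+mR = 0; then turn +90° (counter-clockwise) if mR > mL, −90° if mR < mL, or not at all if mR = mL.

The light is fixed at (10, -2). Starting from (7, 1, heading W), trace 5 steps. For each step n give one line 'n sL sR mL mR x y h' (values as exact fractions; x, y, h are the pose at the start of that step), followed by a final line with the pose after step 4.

0 40/29 40/41 2800/1189 40/41 7 1 W
1 4/5 20/17 168/85 20/17 6 1 N
2 40/29 40/13 1680/377 40/13 6 2 E
3 5 2 7 2 7 2 S
4 40/29 40/41 2800/1189 40/41 7 1 W
final 6 1 N

n=0: pose=(7,1,W); sL=40/29, sR=40/41; mL=2800/1189, mR=40/41; mL+mR=3960/1189 → advance +1; mR−mL=-40/29 → turn -1·90°
n=1: pose=(6,1,N); sL=4/5, sR=20/17; mL=168/85, mR=20/17; mL+mR=268/85 → advance +1; mR−mL=-4/5 → turn -1·90°
n=2: pose=(6,2,E); sL=40/29, sR=40/13; mL=1680/377, mR=40/13; mL+mR=2840/377 → advance +1; mR−mL=-40/29 → turn -1·90°
n=3: pose=(7,2,S); sL=5, sR=2; mL=7, mR=2; mL+mR=9 → advance +1; mR−mL=-5 → turn -1·90°
n=4: pose=(7,1,W); sL=40/29, sR=40/41; mL=2800/1189, mR=40/41; mL+mR=3960/1189 → advance +1; mR−mL=-40/29 → turn -1·90°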